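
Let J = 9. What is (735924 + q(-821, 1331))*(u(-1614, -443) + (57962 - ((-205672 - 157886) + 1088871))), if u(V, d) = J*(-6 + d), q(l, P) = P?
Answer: -494987108960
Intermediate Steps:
u(V, d) = -54 + 9*d (u(V, d) = 9*(-6 + d) = -54 + 9*d)
(735924 + q(-821, 1331))*(u(-1614, -443) + (57962 - ((-205672 - 157886) + 1088871))) = (735924 + 1331)*((-54 + 9*(-443)) + (57962 - ((-205672 - 157886) + 1088871))) = 737255*((-54 - 3987) + (57962 - (-363558 + 1088871))) = 737255*(-4041 + (57962 - 1*725313)) = 737255*(-4041 + (57962 - 725313)) = 737255*(-4041 - 667351) = 737255*(-671392) = -494987108960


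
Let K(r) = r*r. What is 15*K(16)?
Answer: 3840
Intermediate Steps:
K(r) = r²
15*K(16) = 15*16² = 15*256 = 3840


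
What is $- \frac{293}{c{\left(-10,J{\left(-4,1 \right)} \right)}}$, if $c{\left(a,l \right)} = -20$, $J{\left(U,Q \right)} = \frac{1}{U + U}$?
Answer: $\frac{293}{20} \approx 14.65$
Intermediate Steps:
$J{\left(U,Q \right)} = \frac{1}{2 U}$
$- \frac{293}{c{\left(-10,J{\left(-4,1 \right)} \right)}} = - \frac{293}{-20} = \left(-293\right) \left(- \frac{1}{20}\right) = \frac{293}{20}$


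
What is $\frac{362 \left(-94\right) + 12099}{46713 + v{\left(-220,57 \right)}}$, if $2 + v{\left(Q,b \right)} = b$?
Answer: $- \frac{21929}{46768} \approx -0.46889$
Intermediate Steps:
$v{\left(Q,b \right)} = -2 + b$
$\frac{362 \left(-94\right) + 12099}{46713 + v{\left(-220,57 \right)}} = \frac{362 \left(-94\right) + 12099}{46713 + \left(-2 + 57\right)} = \frac{-34028 + 12099}{46713 + 55} = - \frac{21929}{46768}$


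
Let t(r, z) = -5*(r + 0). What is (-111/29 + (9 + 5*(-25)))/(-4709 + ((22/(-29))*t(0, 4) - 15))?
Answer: 3475/136996 ≈ 0.025366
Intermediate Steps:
t(r, z) = -5*r
(-111/29 + (9 + 5*(-25)))/(-4709 + ((22/(-29))*t(0, 4) - 15)) = (-111/29 + (9 + 5*(-25)))/(-4709 + ((22/(-29))*(-5*0) - 15)) = (-111*1/29 + (9 - 125))/(-4709 + ((22*(-1/29))*0 - 15)) = (-111/29 - 116)/(-4709 + (-22/29*0 - 15)) = -3475/(29*(-4709 + (0 - 15))) = -3475/(29*(-4709 - 15)) = -3475/29/(-4724) = -3475/29*(-1/4724) = 3475/136996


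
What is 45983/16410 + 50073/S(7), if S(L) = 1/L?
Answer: 5751931493/16410 ≈ 3.5051e+5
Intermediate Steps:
45983/16410 + 50073/S(7) = 45983/16410 + 50073/(1/7) = 45983*(1/16410) + 50073/(⅐) = 45983/16410 + 50073*7 = 45983/16410 + 350511 = 5751931493/16410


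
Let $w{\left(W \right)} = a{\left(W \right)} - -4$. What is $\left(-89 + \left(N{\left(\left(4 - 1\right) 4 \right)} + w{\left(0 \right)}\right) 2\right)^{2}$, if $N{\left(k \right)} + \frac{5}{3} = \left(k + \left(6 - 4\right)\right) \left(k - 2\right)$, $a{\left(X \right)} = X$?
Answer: $\frac{344569}{9} \approx 38285.0$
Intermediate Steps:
$N{\left(k \right)} = - \frac{5}{3} + \left(-2 + k\right) \left(2 + k\right)$ ($N{\left(k \right)} = - \frac{5}{3} + \left(k + \left(6 - 4\right)\right) \left(k - 2\right) = - \frac{5}{3} + \left(k + \left(6 - 4\right)\right) \left(-2 + k\right) = - \frac{5}{3} + \left(k + 2\right) \left(-2 + k\right) = - \frac{5}{3} + \left(2 + k\right) \left(-2 + k\right) = - \frac{5}{3} + \left(-2 + k\right) \left(2 + k\right)$)
$w{\left(W \right)} = 4 + W$ ($w{\left(W \right)} = W - -4 = W + 4 = 4 + W$)
$\left(-89 + \left(N{\left(\left(4 - 1\right) 4 \right)} + w{\left(0 \right)}\right) 2\right)^{2} = \left(-89 + \left(\left(- \frac{17}{3} + \left(\left(4 - 1\right) 4\right)^{2}\right) + \left(4 + 0\right)\right) 2\right)^{2} = \left(-89 + \left(\left(- \frac{17}{3} + \left(3 \cdot 4\right)^{2}\right) + 4\right) 2\right)^{2} = \left(-89 + \left(\left(- \frac{17}{3} + 12^{2}\right) + 4\right) 2\right)^{2} = \left(-89 + \left(\left(- \frac{17}{3} + 144\right) + 4\right) 2\right)^{2} = \left(-89 + \left(\frac{415}{3} + 4\right) 2\right)^{2} = \left(-89 + \frac{427}{3} \cdot 2\right)^{2} = \left(-89 + \frac{854}{3}\right)^{2} = \left(\frac{587}{3}\right)^{2} = \frac{344569}{9}$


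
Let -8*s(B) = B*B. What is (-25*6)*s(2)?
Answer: 75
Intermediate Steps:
s(B) = -B²/8 (s(B) = -B*B/8 = -B²/8)
(-25*6)*s(2) = (-25*6)*(-⅛*2²) = -(-75)*4/4 = -150*(-½) = 75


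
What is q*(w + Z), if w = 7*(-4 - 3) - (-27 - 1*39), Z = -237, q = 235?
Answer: -51700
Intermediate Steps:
w = 17 (w = 7*(-7) - (-27 - 39) = -49 - 1*(-66) = -49 + 66 = 17)
q*(w + Z) = 235*(17 - 237) = 235*(-220) = -51700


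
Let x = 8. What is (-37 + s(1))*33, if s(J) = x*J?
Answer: -957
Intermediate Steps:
s(J) = 8*J
(-37 + s(1))*33 = (-37 + 8*1)*33 = (-37 + 8)*33 = -29*33 = -957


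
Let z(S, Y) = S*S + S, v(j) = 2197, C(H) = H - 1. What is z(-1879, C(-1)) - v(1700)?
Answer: 3526565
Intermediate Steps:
C(H) = -1 + H
z(S, Y) = S + S² (z(S, Y) = S² + S = S + S²)
z(-1879, C(-1)) - v(1700) = -1879*(1 - 1879) - 1*2197 = -1879*(-1878) - 2197 = 3528762 - 2197 = 3526565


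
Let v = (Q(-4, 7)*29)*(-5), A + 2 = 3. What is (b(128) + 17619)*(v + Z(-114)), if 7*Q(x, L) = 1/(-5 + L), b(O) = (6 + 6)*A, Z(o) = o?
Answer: -30695571/14 ≈ -2.1925e+6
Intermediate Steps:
A = 1 (A = -2 + 3 = 1)
b(O) = 12 (b(O) = (6 + 6)*1 = 12*1 = 12)
Q(x, L) = 1/(7*(-5 + L))
v = -145/14 (v = ((1/(7*(-5 + 7)))*29)*(-5) = (((⅐)/2)*29)*(-5) = (((⅐)*(½))*29)*(-5) = ((1/14)*29)*(-5) = (29/14)*(-5) = -145/14 ≈ -10.357)
(b(128) + 17619)*(v + Z(-114)) = (12 + 17619)*(-145/14 - 114) = 17631*(-1741/14) = -30695571/14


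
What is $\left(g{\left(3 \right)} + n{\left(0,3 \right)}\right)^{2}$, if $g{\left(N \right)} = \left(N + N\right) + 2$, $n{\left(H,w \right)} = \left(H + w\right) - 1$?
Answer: $100$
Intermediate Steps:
$n{\left(H,w \right)} = -1 + H + w$
$g{\left(N \right)} = 2 + 2 N$ ($g{\left(N \right)} = 2 N + 2 = 2 + 2 N$)
$\left(g{\left(3 \right)} + n{\left(0,3 \right)}\right)^{2} = \left(\left(2 + 2 \cdot 3\right) + \left(-1 + 0 + 3\right)\right)^{2} = \left(\left(2 + 6\right) + 2\right)^{2} = \left(8 + 2\right)^{2} = 10^{2} = 100$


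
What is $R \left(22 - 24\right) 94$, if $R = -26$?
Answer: $4888$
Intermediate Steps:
$R \left(22 - 24\right) 94 = - 26 \left(22 - 24\right) 94 = \left(-26\right) \left(-2\right) 94 = 52 \cdot 94 = 4888$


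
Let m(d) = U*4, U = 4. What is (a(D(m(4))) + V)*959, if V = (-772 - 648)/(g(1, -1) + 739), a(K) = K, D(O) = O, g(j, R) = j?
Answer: 499639/37 ≈ 13504.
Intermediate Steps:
m(d) = 16 (m(d) = 4*4 = 16)
V = -71/37 (V = (-772 - 648)/(1 + 739) = -1420/740 = -1420*1/740 = -71/37 ≈ -1.9189)
(a(D(m(4))) + V)*959 = (16 - 71/37)*959 = (521/37)*959 = 499639/37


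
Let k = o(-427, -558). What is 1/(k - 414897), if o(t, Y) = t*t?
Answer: -1/232568 ≈ -4.2998e-6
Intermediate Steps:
o(t, Y) = t²
k = 182329 (k = (-427)² = 182329)
1/(k - 414897) = 1/(182329 - 414897) = 1/(-232568) = -1/232568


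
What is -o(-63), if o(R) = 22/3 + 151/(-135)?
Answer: -839/135 ≈ -6.2148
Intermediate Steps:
o(R) = 839/135 (o(R) = 22*(1/3) + 151*(-1/135) = 22/3 - 151/135 = 839/135)
-o(-63) = -1*839/135 = -839/135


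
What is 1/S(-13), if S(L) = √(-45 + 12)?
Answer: -I*√33/33 ≈ -0.17408*I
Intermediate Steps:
S(L) = I*√33 (S(L) = √(-33) = I*√33)
1/S(-13) = 1/(I*√33) = -I*√33/33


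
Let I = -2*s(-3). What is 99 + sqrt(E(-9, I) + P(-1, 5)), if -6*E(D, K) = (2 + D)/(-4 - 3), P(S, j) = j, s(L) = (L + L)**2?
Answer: 99 + sqrt(174)/6 ≈ 101.20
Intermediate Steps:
s(L) = 4*L**2 (s(L) = (2*L)**2 = 4*L**2)
I = -72 (I = -8*(-3)**2 = -8*9 = -2*36 = -72)
E(D, K) = 1/21 + D/42 (E(D, K) = -(2 + D)/(6*(-4 - 3)) = -(2 + D)/(6*(-7)) = -(2 + D)*(-1)/(6*7) = -(-2/7 - D/7)/6 = 1/21 + D/42)
99 + sqrt(E(-9, I) + P(-1, 5)) = 99 + sqrt((1/21 + (1/42)*(-9)) + 5) = 99 + sqrt((1/21 - 3/14) + 5) = 99 + sqrt(-1/6 + 5) = 99 + sqrt(29/6) = 99 + sqrt(174)/6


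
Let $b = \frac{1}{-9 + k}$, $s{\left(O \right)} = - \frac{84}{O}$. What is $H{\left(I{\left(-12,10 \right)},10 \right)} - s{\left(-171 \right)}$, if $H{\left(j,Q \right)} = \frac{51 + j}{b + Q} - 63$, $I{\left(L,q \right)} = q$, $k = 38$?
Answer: $- \frac{317432}{5529} \approx -57.412$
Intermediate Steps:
$b = \frac{1}{29}$ ($b = \frac{1}{-9 + 38} = \frac{1}{29} \approx 0.034483$)
$H{\left(j,Q \right)} = -63 + \frac{51 + j}{\frac{1}{29} + Q}$ ($H{\left(j,Q \right)} = \frac{51 + j}{\frac{1}{29} + Q} - 63 = -63 + \frac{51 + j}{\frac{1}{29} + Q}$)
$H{\left(I{\left(-12,10 \right)},10 \right)} - s{\left(-171 \right)} = \frac{1416 - 18270 + 29 \cdot 10}{1 + 29 \cdot 10} - - \frac{84}{-171} = \frac{1416 - 18270 + 290}{1 + 290} - \left(-84\right) \left(- \frac{1}{171}\right) = \frac{1}{291} \left(-16564\right) - \frac{28}{57} = - \frac{16564}{291} - \frac{28}{57} = - \frac{317432}{5529}$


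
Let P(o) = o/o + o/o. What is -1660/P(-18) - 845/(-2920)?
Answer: -484551/584 ≈ -829.71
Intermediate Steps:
P(o) = 2 (P(o) = 1 + 1 = 2)
-1660/P(-18) - 845/(-2920) = -1660/2 - 845/(-2920) = -1660*½ - 845*(-1/2920) = -830 + 169/584 = -484551/584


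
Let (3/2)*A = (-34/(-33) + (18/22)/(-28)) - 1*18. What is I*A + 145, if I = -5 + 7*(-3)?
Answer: 304676/693 ≈ 439.65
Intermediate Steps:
I = -26 (I = -5 - 21 = -26)
A = -15707/1386 (A = 2*((-34/(-33) + (18/22)/(-28)) - 1*18)/3 = 2*((-34*(-1/33) + (18*(1/22))*(-1/28)) - 18)/3 = 2*((34/33 + (9/11)*(-1/28)) - 18)/3 = 2*((34/33 - 9/308) - 18)/3 = 2*(925/924 - 18)/3 = (2/3)*(-15707/924) = -15707/1386 ≈ -11.333)
I*A + 145 = -26*(-15707/1386) + 145 = 204191/693 + 145 = 304676/693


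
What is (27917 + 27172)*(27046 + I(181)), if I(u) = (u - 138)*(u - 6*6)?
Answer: 1833417009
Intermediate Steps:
I(u) = (-138 + u)*(-36 + u) (I(u) = (-138 + u)*(u - 36) = (-138 + u)*(-36 + u))
(27917 + 27172)*(27046 + I(181)) = (27917 + 27172)*(27046 + (4968 + 181**2 - 174*181)) = 55089*(27046 + (4968 + 32761 - 31494)) = 55089*(27046 + 6235) = 55089*33281 = 1833417009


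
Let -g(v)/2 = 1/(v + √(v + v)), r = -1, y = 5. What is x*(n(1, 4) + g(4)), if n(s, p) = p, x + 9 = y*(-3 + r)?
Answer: -87 - 29*√2/2 ≈ -107.51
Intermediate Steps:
x = -29 (x = -9 + 5*(-3 - 1) = -9 + 5*(-4) = -9 - 20 = -29)
g(v) = -2/(v + √2*√v) (g(v) = -2/(v + √(v + v)) = -2/(v + √(2*v)) = -2/(v + √2*√v))
x*(n(1, 4) + g(4)) = -29*(4 - 2/(4 + √2*√4)) = -29*(4 - 2/(4 + √2*2)) = -29*(4 - 2/(4 + 2*√2)) = -116 + 58/(4 + 2*√2)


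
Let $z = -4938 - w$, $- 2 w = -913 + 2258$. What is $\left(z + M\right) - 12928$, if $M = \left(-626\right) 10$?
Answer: $- \frac{46907}{2} \approx -23454.0$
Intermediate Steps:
$w = - \frac{1345}{2}$ ($w = - \frac{-913 + 2258}{2} = \left(- \frac{1}{2}\right) 1345 = - \frac{1345}{2} \approx -672.5$)
$M = -6260$
$z = - \frac{8531}{2}$ ($z = -4938 - - \frac{1345}{2} = -4938 + \frac{1345}{2} = - \frac{8531}{2} \approx -4265.5$)
$\left(z + M\right) - 12928 = \left(- \frac{8531}{2} - 6260\right) - 12928 = - \frac{21051}{2} - 12928 = - \frac{46907}{2}$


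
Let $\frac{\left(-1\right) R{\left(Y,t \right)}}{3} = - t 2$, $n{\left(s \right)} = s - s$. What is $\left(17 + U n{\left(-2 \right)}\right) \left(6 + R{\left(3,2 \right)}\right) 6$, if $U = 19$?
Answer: $1836$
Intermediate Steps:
$n{\left(s \right)} = 0$
$R{\left(Y,t \right)} = 6 t$ ($R{\left(Y,t \right)} = - 3 - t 2 = - 3 \left(- 2 t\right) = 6 t$)
$\left(17 + U n{\left(-2 \right)}\right) \left(6 + R{\left(3,2 \right)}\right) 6 = \left(17 + 19 \cdot 0\right) \left(6 + 6 \cdot 2\right) 6 = \left(17 + 0\right) \left(6 + 12\right) 6 = 17 \cdot 18 \cdot 6 = 17 \cdot 108 = 1836$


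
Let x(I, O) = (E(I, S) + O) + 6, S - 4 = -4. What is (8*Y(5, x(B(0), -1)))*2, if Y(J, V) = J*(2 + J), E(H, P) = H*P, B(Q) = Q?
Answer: 560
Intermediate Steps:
S = 0 (S = 4 - 4 = 0)
x(I, O) = 6 + O (x(I, O) = (I*0 + O) + 6 = (0 + O) + 6 = O + 6 = 6 + O)
(8*Y(5, x(B(0), -1)))*2 = (8*(5*(2 + 5)))*2 = (8*(5*7))*2 = (8*35)*2 = 280*2 = 560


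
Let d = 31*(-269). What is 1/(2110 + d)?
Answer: -1/6229 ≈ -0.00016054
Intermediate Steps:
d = -8339
1/(2110 + d) = 1/(2110 - 8339) = 1/(-6229) = -1/6229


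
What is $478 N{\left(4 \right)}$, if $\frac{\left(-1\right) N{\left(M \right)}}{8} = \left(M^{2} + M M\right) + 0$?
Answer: $-122368$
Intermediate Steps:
$N{\left(M \right)} = - 16 M^{2}$ ($N{\left(M \right)} = - 8 \left(\left(M^{2} + M M\right) + 0\right) = - 8 \left(\left(M^{2} + M^{2}\right) + 0\right) = - 8 \left(2 M^{2} + 0\right) = - 8 \cdot 2 M^{2} = - 16 M^{2}$)
$478 N{\left(4 \right)} = 478 \left(- 16 \cdot 4^{2}\right) = 478 \left(\left(-16\right) 16\right) = 478 \left(-256\right) = -122368$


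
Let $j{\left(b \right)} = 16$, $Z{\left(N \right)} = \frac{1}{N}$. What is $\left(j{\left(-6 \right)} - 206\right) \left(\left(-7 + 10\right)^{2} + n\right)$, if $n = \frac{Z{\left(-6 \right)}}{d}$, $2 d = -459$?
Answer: $- \frac{2354860}{1377} \approx -1710.1$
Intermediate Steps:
$d = - \frac{459}{2}$ ($d = \frac{1}{2} \left(-459\right) = - \frac{459}{2} \approx -229.5$)
$n = \frac{1}{1377}$ ($n = \frac{1}{\left(-6\right) \left(- \frac{459}{2}\right)} = \left(- \frac{1}{6}\right) \left(- \frac{2}{459}\right) = \frac{1}{1377} \approx 0.00072622$)
$\left(j{\left(-6 \right)} - 206\right) \left(\left(-7 + 10\right)^{2} + n\right) = \left(16 - 206\right) \left(\left(-7 + 10\right)^{2} + \frac{1}{1377}\right) = - 190 \left(3^{2} + \frac{1}{1377}\right) = - 190 \left(9 + \frac{1}{1377}\right) = \left(-190\right) \frac{12394}{1377} = - \frac{2354860}{1377}$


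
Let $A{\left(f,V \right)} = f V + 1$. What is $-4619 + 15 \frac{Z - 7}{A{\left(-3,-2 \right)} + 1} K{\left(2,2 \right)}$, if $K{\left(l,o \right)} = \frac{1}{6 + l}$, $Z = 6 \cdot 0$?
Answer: $- \frac{295721}{64} \approx -4620.6$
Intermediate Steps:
$Z = 0$
$A{\left(f,V \right)} = 1 + V f$ ($A{\left(f,V \right)} = V f + 1 = 1 + V f$)
$-4619 + 15 \frac{Z - 7}{A{\left(-3,-2 \right)} + 1} K{\left(2,2 \right)} = -4619 + \frac{15 \frac{0 - 7}{\left(1 - -6\right) + 1}}{6 + 2} = -4619 + \frac{15 \left(- \frac{7}{\left(1 + 6\right) + 1}\right)}{8} = -4619 + 15 \left(- \frac{7}{7 + 1}\right) \frac{1}{8} = -4619 + 15 \left(- \frac{7}{8}\right) \frac{1}{8} = -4619 - \frac{105}{64} = - \frac{295721}{64}$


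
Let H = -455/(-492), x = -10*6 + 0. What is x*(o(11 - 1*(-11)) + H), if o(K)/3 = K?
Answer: -164635/41 ≈ -4015.5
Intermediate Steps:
o(K) = 3*K
x = -60 (x = -60 + 0 = -60)
H = 455/492 (H = -455*(-1/492) = 455/492 ≈ 0.92480)
x*(o(11 - 1*(-11)) + H) = -60*(3*(11 - 1*(-11)) + 455/492) = -60*(3*(11 + 11) + 455/492) = -60*(3*22 + 455/492) = -60*(66 + 455/492) = -60*32927/492 = -164635/41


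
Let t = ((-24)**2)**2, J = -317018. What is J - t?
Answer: -648794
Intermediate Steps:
t = 331776 (t = 576**2 = 331776)
J - t = -317018 - 1*331776 = -317018 - 331776 = -648794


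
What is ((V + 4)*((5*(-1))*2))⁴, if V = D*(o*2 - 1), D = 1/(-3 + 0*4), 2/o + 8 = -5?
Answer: 8957450410000/2313441 ≈ 3.8719e+6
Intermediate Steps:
o = -2/13 (o = 2/(-8 - 5) = 2/(-13) = 2*(-1/13) = -2/13 ≈ -0.15385)
D = -⅓ (D = 1/(-3 + 0) = 1/(-3) = -⅓ ≈ -0.33333)
V = 17/39 (V = -(-2/13*2 - 1)/3 = -(-4/13 - 1)/3 = -⅓*(-17/13) = 17/39 ≈ 0.43590)
((V + 4)*((5*(-1))*2))⁴ = ((17/39 + 4)*((5*(-1))*2))⁴ = (173*(-5*2)/39)⁴ = ((173/39)*(-10))⁴ = (-1730/39)⁴ = 8957450410000/2313441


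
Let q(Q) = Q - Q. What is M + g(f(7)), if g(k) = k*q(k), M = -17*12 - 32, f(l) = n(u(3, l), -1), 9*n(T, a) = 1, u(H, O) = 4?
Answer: -236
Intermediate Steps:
q(Q) = 0
n(T, a) = ⅑ (n(T, a) = (⅑)*1 = ⅑)
f(l) = ⅑
M = -236 (M = -204 - 32 = -236)
g(k) = 0 (g(k) = k*0 = 0)
M + g(f(7)) = -236 + 0 = -236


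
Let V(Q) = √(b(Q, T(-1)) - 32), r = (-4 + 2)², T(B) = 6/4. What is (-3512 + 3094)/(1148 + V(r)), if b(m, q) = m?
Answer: -1558/4279 + 19*I*√7/29953 ≈ -0.3641 + 0.0016783*I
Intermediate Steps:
T(B) = 3/2 (T(B) = 6*(¼) = 3/2)
r = 4 (r = (-2)² = 4)
V(Q) = √(-32 + Q) (V(Q) = √(Q - 32) = √(-32 + Q))
(-3512 + 3094)/(1148 + V(r)) = (-3512 + 3094)/(1148 + √(-32 + 4)) = -418/(1148 + √(-28)) = -418/(1148 + 2*I*√7)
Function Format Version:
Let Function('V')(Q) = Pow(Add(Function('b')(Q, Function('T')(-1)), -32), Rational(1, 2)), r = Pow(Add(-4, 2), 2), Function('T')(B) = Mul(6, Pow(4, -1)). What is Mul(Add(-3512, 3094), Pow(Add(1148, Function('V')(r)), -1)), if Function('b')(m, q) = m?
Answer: Add(Rational(-1558, 4279), Mul(Rational(19, 29953), I, Pow(7, Rational(1, 2)))) ≈ Add(-0.36410, Mul(0.0016783, I))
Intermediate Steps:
Function('T')(B) = Rational(3, 2) (Function('T')(B) = Mul(6, Rational(1, 4)) = Rational(3, 2))
r = 4 (r = Pow(-2, 2) = 4)
Function('V')(Q) = Pow(Add(-32, Q), Rational(1, 2)) (Function('V')(Q) = Pow(Add(Q, -32), Rational(1, 2)) = Pow(Add(-32, Q), Rational(1, 2)))
Mul(Add(-3512, 3094), Pow(Add(1148, Function('V')(r)), -1)) = Mul(Add(-3512, 3094), Pow(Add(1148, Pow(Add(-32, 4), Rational(1, 2))), -1)) = Mul(-418, Pow(Add(1148, Pow(-28, Rational(1, 2))), -1)) = Mul(-418, Pow(Add(1148, Mul(2, I, Pow(7, Rational(1, 2)))), -1))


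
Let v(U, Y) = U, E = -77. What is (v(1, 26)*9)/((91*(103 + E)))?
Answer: 9/2366 ≈ 0.0038039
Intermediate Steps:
(v(1, 26)*9)/((91*(103 + E))) = (1*9)/((91*(103 - 77))) = 9/((91*26)) = 9/2366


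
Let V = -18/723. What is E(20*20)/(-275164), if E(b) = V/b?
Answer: 3/13262904800 ≈ 2.2619e-10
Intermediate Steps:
V = -6/241 (V = -18*1/723 = -6/241 ≈ -0.024896)
E(b) = -6/(241*b)
E(20*20)/(-275164) = -6/(241*(20*20))/(-275164) = -6/241/400*(-1/275164) = -6/241*1/400*(-1/275164) = -3/48200*(-1/275164) = 3/13262904800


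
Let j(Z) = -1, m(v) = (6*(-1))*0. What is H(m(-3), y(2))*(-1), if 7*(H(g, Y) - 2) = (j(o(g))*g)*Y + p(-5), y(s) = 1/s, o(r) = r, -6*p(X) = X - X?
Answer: -2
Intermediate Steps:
p(X) = 0 (p(X) = -(X - X)/6 = -⅙*0 = 0)
m(v) = 0 (m(v) = -6*0 = 0)
H(g, Y) = 2 - Y*g/7 (H(g, Y) = 2 + ((-g)*Y + 0)/7 = 2 + (-Y*g + 0)/7 = 2 + (-Y*g)/7 = 2 - Y*g/7)
H(m(-3), y(2))*(-1) = (2 - ⅐*0/2)*(-1) = (2 - ⅐*½*0)*(-1) = (2 + 0)*(-1) = 2*(-1) = -2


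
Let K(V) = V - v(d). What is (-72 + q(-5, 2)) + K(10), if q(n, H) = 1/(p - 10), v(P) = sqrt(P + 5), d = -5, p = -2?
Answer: -745/12 ≈ -62.083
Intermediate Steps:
v(P) = sqrt(5 + P)
q(n, H) = -1/12 (q(n, H) = 1/(-2 - 10) = 1/(-12) = -1/12)
K(V) = V (K(V) = V - sqrt(5 - 5) = V - sqrt(0) = V - 1*0 = V + 0 = V)
(-72 + q(-5, 2)) + K(10) = (-72 - 1/12) + 10 = -865/12 + 10 = -745/12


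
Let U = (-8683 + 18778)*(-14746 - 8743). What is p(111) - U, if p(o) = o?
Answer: 237121566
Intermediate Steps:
U = -237121455 (U = 10095*(-23489) = -237121455)
p(111) - U = 111 - 1*(-237121455) = 111 + 237121455 = 237121566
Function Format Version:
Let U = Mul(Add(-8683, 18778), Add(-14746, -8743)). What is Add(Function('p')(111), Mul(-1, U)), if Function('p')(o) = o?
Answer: 237121566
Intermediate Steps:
U = -237121455 (U = Mul(10095, -23489) = -237121455)
Add(Function('p')(111), Mul(-1, U)) = Add(111, Mul(-1, -237121455)) = Add(111, 237121455) = 237121566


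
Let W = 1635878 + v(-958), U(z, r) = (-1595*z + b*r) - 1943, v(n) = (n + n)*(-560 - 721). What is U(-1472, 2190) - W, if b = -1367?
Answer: -4738107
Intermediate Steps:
v(n) = -2562*n (v(n) = (2*n)*(-1281) = -2562*n)
U(z, r) = -1943 - 1595*z - 1367*r (U(z, r) = (-1595*z - 1367*r) - 1943 = -1943 - 1595*z - 1367*r)
W = 4090274 (W = 1635878 - 2562*(-958) = 1635878 + 2454396 = 4090274)
U(-1472, 2190) - W = (-1943 - 1595*(-1472) - 1367*2190) - 1*4090274 = (-1943 + 2347840 - 2993730) - 4090274 = -647833 - 4090274 = -4738107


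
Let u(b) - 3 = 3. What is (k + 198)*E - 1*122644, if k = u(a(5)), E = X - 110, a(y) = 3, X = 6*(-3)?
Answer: -148756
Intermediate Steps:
X = -18
u(b) = 6 (u(b) = 3 + 3 = 6)
E = -128 (E = -18 - 110 = -128)
k = 6
(k + 198)*E - 1*122644 = (6 + 198)*(-128) - 1*122644 = 204*(-128) - 122644 = -26112 - 122644 = -148756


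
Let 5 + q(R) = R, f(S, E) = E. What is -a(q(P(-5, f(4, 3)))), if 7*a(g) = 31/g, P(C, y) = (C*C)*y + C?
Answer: -31/455 ≈ -0.068132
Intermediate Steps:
P(C, y) = C + y*C**2 (P(C, y) = C**2*y + C = y*C**2 + C = C + y*C**2)
q(R) = -5 + R
a(g) = 31/(7*g) (a(g) = (31/g)/7 = 31/(7*g))
-a(q(P(-5, f(4, 3)))) = -31/(7*(-5 - 5*(1 - 5*3))) = -31/(7*(-5 - 5*(1 - 15))) = -31/(7*(-5 - 5*(-14))) = -31/(7*(-5 + 70)) = -31/(7*65) = -1*31/455 = -31/455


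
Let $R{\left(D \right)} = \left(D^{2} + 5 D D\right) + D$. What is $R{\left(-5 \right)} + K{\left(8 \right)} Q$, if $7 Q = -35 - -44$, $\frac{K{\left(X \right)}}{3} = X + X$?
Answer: $\frac{1447}{7} \approx 206.71$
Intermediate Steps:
$K{\left(X \right)} = 6 X$ ($K{\left(X \right)} = 3 \left(X + X\right) = 3 \cdot 2 X = 6 X$)
$R{\left(D \right)} = D + 6 D^{2}$ ($R{\left(D \right)} = \left(D^{2} + 5 D^{2}\right) + D = 6 D^{2} + D = D + 6 D^{2}$)
$Q = \frac{9}{7}$ ($Q = \frac{-35 - -44}{7} = \frac{-35 + 44}{7} = \frac{1}{7} \cdot 9 = \frac{9}{7} \approx 1.2857$)
$R{\left(-5 \right)} + K{\left(8 \right)} Q = - 5 \left(1 + 6 \left(-5\right)\right) + 6 \cdot 8 \cdot \frac{9}{7} = - 5 \left(1 - 30\right) + 48 \cdot \frac{9}{7} = \left(-5\right) \left(-29\right) + \frac{432}{7} = 145 + \frac{432}{7} = \frac{1447}{7}$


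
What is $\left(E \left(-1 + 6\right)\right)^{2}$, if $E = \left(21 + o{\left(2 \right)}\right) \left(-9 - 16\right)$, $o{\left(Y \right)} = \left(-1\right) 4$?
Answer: $4515625$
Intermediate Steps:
$o{\left(Y \right)} = -4$
$E = -425$ ($E = \left(21 - 4\right) \left(-9 - 16\right) = 17 \left(-25\right) = -425$)
$\left(E \left(-1 + 6\right)\right)^{2} = \left(- 425 \left(-1 + 6\right)\right)^{2} = \left(\left(-425\right) 5\right)^{2} = \left(-2125\right)^{2} = 4515625$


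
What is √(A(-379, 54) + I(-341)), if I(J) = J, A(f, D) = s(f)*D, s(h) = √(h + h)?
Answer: √(-341 + 54*I*√758) ≈ 24.334 + 30.548*I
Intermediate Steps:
s(h) = √2*√h (s(h) = √(2*h) = √2*√h)
A(f, D) = D*√2*√f (A(f, D) = (√2*√f)*D = D*√2*√f)
√(A(-379, 54) + I(-341)) = √(54*√2*√(-379) - 341) = √(54*√2*(I*√379) - 341) = √(54*I*√758 - 341) = √(-341 + 54*I*√758)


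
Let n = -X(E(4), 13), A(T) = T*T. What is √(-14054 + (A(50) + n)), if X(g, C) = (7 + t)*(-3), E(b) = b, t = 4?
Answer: I*√11521 ≈ 107.34*I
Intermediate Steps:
A(T) = T²
X(g, C) = -33 (X(g, C) = (7 + 4)*(-3) = 11*(-3) = -33)
n = 33 (n = -1*(-33) = 33)
√(-14054 + (A(50) + n)) = √(-14054 + (50² + 33)) = √(-14054 + (2500 + 33)) = √(-14054 + 2533) = √(-11521) = I*√11521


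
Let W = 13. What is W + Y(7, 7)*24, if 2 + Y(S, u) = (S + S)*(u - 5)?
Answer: 637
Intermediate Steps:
Y(S, u) = -2 + 2*S*(-5 + u) (Y(S, u) = -2 + (S + S)*(u - 5) = -2 + (2*S)*(-5 + u) = -2 + 2*S*(-5 + u))
W + Y(7, 7)*24 = 13 + (-2 - 10*7 + 2*7*7)*24 = 13 + (-2 - 70 + 98)*24 = 13 + 26*24 = 13 + 624 = 637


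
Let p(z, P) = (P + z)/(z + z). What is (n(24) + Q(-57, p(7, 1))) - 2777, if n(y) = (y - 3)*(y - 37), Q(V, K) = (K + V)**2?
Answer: 6575/49 ≈ 134.18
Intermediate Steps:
p(z, P) = (P + z)/(2*z) (p(z, P) = (P + z)/((2*z)) = (P + z)*(1/(2*z)) = (P + z)/(2*z))
n(y) = (-37 + y)*(-3 + y) (n(y) = (-3 + y)*(-37 + y) = (-37 + y)*(-3 + y))
(n(24) + Q(-57, p(7, 1))) - 2777 = ((111 + 24**2 - 40*24) + ((1/2)*(1 + 7)/7 - 57)**2) - 2777 = ((111 + 576 - 960) + ((1/2)*(1/7)*8 - 57)**2) - 2777 = (-273 + (4/7 - 57)**2) - 2777 = (-273 + (-395/7)**2) - 2777 = (-273 + 156025/49) - 2777 = 142648/49 - 2777 = 6575/49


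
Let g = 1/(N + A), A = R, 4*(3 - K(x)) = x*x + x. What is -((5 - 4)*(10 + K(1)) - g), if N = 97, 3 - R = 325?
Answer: -5627/450 ≈ -12.504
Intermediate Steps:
R = -322 (R = 3 - 1*325 = 3 - 325 = -322)
K(x) = 3 - x/4 - x²/4 (K(x) = 3 - (x*x + x)/4 = 3 - (x² + x)/4 = 3 - (x + x²)/4 = 3 + (-x/4 - x²/4) = 3 - x/4 - x²/4)
A = -322
g = -1/225 (g = 1/(97 - 322) = 1/(-225) = -1/225 ≈ -0.0044444)
-((5 - 4)*(10 + K(1)) - g) = -((5 - 4)*(10 + (3 - ¼*1 - ¼*1²)) - 1*(-1/225)) = -(1*(10 + (3 - ¼ - ¼*1)) + 1/225) = -(1*(10 + (3 - ¼ - ¼)) + 1/225) = -(1*(10 + 5/2) + 1/225) = -(1*(25/2) + 1/225) = -(25/2 + 1/225) = -1*5627/450 = -5627/450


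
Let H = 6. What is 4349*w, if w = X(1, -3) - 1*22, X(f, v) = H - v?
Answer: -56537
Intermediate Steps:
X(f, v) = 6 - v
w = -13 (w = (6 - 1*(-3)) - 1*22 = (6 + 3) - 22 = 9 - 22 = -13)
4349*w = 4349*(-13) = -56537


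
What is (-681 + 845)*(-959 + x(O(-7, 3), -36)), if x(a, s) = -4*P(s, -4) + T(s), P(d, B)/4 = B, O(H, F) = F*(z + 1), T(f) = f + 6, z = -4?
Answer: -151700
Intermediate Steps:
T(f) = 6 + f
O(H, F) = -3*F (O(H, F) = F*(-4 + 1) = F*(-3) = -3*F)
P(d, B) = 4*B
x(a, s) = 70 + s (x(a, s) = -16*(-4) + (6 + s) = -4*(-16) + (6 + s) = 64 + (6 + s) = 70 + s)
(-681 + 845)*(-959 + x(O(-7, 3), -36)) = (-681 + 845)*(-959 + (70 - 36)) = 164*(-959 + 34) = 164*(-925) = -151700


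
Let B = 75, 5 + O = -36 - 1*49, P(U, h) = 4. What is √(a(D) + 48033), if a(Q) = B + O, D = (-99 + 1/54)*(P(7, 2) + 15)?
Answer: √48018 ≈ 219.13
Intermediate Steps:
O = -90 (O = -5 + (-36 - 1*49) = -5 + (-36 - 49) = -5 - 85 = -90)
D = -101555/54 (D = (-99 + 1/54)*(4 + 15) = (-99 + 1/54)*19 = -5345/54*19 = -101555/54 ≈ -1880.6)
a(Q) = -15 (a(Q) = 75 - 90 = -15)
√(a(D) + 48033) = √(-15 + 48033) = √48018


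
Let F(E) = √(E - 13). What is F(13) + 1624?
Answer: 1624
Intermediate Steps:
F(E) = √(-13 + E)
F(13) + 1624 = √(-13 + 13) + 1624 = √0 + 1624 = 0 + 1624 = 1624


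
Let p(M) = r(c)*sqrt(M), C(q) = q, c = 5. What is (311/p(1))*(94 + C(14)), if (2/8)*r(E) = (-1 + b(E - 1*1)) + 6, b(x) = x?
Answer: 933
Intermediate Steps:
r(E) = 16 + 4*E (r(E) = 4*((-1 + (E - 1*1)) + 6) = 4*((-1 + (E - 1)) + 6) = 4*((-1 + (-1 + E)) + 6) = 4*((-2 + E) + 6) = 4*(4 + E) = 16 + 4*E)
p(M) = 36*sqrt(M) (p(M) = (16 + 4*5)*sqrt(M) = (16 + 20)*sqrt(M) = 36*sqrt(M))
(311/p(1))*(94 + C(14)) = (311/((36*sqrt(1))))*(94 + 14) = (311/((36*1)))*108 = (311/36)*108 = 933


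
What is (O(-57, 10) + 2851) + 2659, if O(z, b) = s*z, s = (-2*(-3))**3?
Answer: -6802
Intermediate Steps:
s = 216 (s = 6**3 = 216)
O(z, b) = 216*z
(O(-57, 10) + 2851) + 2659 = (216*(-57) + 2851) + 2659 = (-12312 + 2851) + 2659 = -9461 + 2659 = -6802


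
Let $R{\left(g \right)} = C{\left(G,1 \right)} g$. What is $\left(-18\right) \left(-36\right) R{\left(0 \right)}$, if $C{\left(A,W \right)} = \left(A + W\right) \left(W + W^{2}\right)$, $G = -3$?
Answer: $0$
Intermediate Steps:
$R{\left(g \right)} = - 4 g$ ($R{\left(g \right)} = 1 \left(-3 + 1 + 1^{2} - 3\right) g = 1 \left(-3 + 1 + 1 - 3\right) g = 1 \left(-4\right) g = - 4 g$)
$\left(-18\right) \left(-36\right) R{\left(0 \right)} = \left(-18\right) \left(-36\right) \left(\left(-4\right) 0\right) = 648 \cdot 0 = 0$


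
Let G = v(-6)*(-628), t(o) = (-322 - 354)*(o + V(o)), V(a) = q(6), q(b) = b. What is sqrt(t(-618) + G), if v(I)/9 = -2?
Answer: 6*sqrt(11806) ≈ 651.93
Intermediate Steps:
V(a) = 6
v(I) = -18 (v(I) = 9*(-2) = -18)
t(o) = -4056 - 676*o (t(o) = (-322 - 354)*(o + 6) = -676*(6 + o) = -4056 - 676*o)
G = 11304 (G = -18*(-628) = 11304)
sqrt(t(-618) + G) = sqrt((-4056 - 676*(-618)) + 11304) = sqrt((-4056 + 417768) + 11304) = sqrt(413712 + 11304) = sqrt(425016) = 6*sqrt(11806)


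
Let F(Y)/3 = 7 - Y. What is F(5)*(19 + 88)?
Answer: 642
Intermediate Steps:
F(Y) = 21 - 3*Y (F(Y) = 3*(7 - Y) = 21 - 3*Y)
F(5)*(19 + 88) = (21 - 3*5)*(19 + 88) = (21 - 15)*107 = 6*107 = 642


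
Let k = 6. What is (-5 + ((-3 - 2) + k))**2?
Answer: 16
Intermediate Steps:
(-5 + ((-3 - 2) + k))**2 = (-5 + ((-3 - 2) + 6))**2 = (-5 + (-5 + 6))**2 = (-5 + 1)**2 = (-4)**2 = 16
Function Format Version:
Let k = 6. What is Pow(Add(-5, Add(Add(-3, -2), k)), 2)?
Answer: 16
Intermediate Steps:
Pow(Add(-5, Add(Add(-3, -2), k)), 2) = Pow(Add(-5, Add(Add(-3, -2), 6)), 2) = Pow(Add(-5, Add(-5, 6)), 2) = Pow(Add(-5, 1), 2) = Pow(-4, 2) = 16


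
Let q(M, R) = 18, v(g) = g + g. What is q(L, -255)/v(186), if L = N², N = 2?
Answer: 3/62 ≈ 0.048387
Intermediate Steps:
v(g) = 2*g
L = 4 (L = 2² = 4)
q(L, -255)/v(186) = 18/((2*186)) = 18/372 = 18*(1/372) = 3/62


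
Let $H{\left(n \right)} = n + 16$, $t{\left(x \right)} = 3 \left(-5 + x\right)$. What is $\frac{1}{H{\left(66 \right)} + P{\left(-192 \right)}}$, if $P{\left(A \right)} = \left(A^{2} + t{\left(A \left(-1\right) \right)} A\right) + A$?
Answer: $- \frac{1}{70958} \approx -1.4093 \cdot 10^{-5}$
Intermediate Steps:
$t{\left(x \right)} = -15 + 3 x$
$H{\left(n \right)} = 16 + n$
$P{\left(A \right)} = A + A^{2} + A \left(-15 - 3 A\right)$ ($P{\left(A \right)} = \left(A^{2} + \left(-15 + 3 A \left(-1\right)\right) A\right) + A = \left(A^{2} + \left(-15 + 3 \left(- A\right)\right) A\right) + A = \left(A^{2} + \left(-15 - 3 A\right) A\right) + A = \left(A^{2} + A \left(-15 - 3 A\right)\right) + A = A + A^{2} + A \left(-15 - 3 A\right)$)
$\frac{1}{H{\left(66 \right)} + P{\left(-192 \right)}} = \frac{1}{\left(16 + 66\right) + 2 \left(-192\right) \left(-7 - -192\right)} = \frac{1}{82 + 2 \left(-192\right) \left(-7 + 192\right)} = \frac{1}{82 + 2 \left(-192\right) 185} = \frac{1}{82 - 71040} = \frac{1}{-70958} = - \frac{1}{70958}$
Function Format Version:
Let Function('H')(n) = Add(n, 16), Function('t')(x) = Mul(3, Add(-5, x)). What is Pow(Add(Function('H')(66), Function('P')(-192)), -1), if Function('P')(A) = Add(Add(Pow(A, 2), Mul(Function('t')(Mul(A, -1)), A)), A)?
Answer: Rational(-1, 70958) ≈ -1.4093e-5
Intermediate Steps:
Function('t')(x) = Add(-15, Mul(3, x))
Function('H')(n) = Add(16, n)
Function('P')(A) = Add(A, Pow(A, 2), Mul(A, Add(-15, Mul(-3, A)))) (Function('P')(A) = Add(Add(Pow(A, 2), Mul(Add(-15, Mul(3, Mul(A, -1))), A)), A) = Add(Add(Pow(A, 2), Mul(Add(-15, Mul(3, Mul(-1, A))), A)), A) = Add(Add(Pow(A, 2), Mul(Add(-15, Mul(-3, A)), A)), A) = Add(Add(Pow(A, 2), Mul(A, Add(-15, Mul(-3, A)))), A) = Add(A, Pow(A, 2), Mul(A, Add(-15, Mul(-3, A)))))
Pow(Add(Function('H')(66), Function('P')(-192)), -1) = Pow(Add(Add(16, 66), Mul(2, -192, Add(-7, Mul(-1, -192)))), -1) = Pow(Add(82, Mul(2, -192, Add(-7, 192))), -1) = Pow(Add(82, Mul(2, -192, 185)), -1) = Pow(Add(82, -71040), -1) = Pow(-70958, -1) = Rational(-1, 70958)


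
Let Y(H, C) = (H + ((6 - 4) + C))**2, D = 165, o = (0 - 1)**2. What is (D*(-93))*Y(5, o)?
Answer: -982080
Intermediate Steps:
o = 1 (o = (-1)**2 = 1)
Y(H, C) = (2 + C + H)**2 (Y(H, C) = (H + (2 + C))**2 = (2 + C + H)**2)
(D*(-93))*Y(5, o) = (165*(-93))*(2 + 1 + 5)**2 = -15345*8**2 = -15345*64 = -982080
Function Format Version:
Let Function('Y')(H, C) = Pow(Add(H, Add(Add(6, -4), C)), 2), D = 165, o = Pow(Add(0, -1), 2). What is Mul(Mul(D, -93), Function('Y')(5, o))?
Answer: -982080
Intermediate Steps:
o = 1 (o = Pow(-1, 2) = 1)
Function('Y')(H, C) = Pow(Add(2, C, H), 2) (Function('Y')(H, C) = Pow(Add(H, Add(2, C)), 2) = Pow(Add(2, C, H), 2))
Mul(Mul(D, -93), Function('Y')(5, o)) = Mul(Mul(165, -93), Pow(Add(2, 1, 5), 2)) = Mul(-15345, Pow(8, 2)) = Mul(-15345, 64) = -982080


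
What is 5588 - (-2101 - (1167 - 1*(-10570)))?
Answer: 19426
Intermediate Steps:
5588 - (-2101 - (1167 - 1*(-10570))) = 5588 - (-2101 - (1167 + 10570)) = 5588 - (-2101 - 1*11737) = 5588 - (-2101 - 11737) = 5588 - 1*(-13838) = 5588 + 13838 = 19426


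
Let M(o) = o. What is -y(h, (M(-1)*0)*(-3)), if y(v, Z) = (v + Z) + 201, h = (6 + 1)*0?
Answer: -201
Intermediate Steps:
h = 0 (h = 7*0 = 0)
y(v, Z) = 201 + Z + v (y(v, Z) = (Z + v) + 201 = 201 + Z + v)
-y(h, (M(-1)*0)*(-3)) = -(201 - 1*0*(-3) + 0) = -(201 + 0*(-3) + 0) = -(201 + 0 + 0) = -1*201 = -201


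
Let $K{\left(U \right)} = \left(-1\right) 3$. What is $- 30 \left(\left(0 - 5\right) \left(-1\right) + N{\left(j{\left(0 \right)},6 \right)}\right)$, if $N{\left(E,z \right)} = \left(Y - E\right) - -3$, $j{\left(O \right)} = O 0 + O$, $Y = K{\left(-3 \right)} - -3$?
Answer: $-240$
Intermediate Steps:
$K{\left(U \right)} = -3$
$Y = 0$ ($Y = -3 - -3 = -3 + 3 = 0$)
$j{\left(O \right)} = O$ ($j{\left(O \right)} = 0 + O = O$)
$N{\left(E,z \right)} = 3 - E$ ($N{\left(E,z \right)} = \left(0 - E\right) - -3 = - E + 3 = 3 - E$)
$- 30 \left(\left(0 - 5\right) \left(-1\right) + N{\left(j{\left(0 \right)},6 \right)}\right) = - 30 \left(\left(0 - 5\right) \left(-1\right) + \left(3 - 0\right)\right) = - 30 \left(\left(-5\right) \left(-1\right) + \left(3 + 0\right)\right) = - 30 \left(5 + 3\right) = \left(-30\right) 8 = -240$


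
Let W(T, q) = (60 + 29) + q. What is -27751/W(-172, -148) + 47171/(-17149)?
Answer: 473118810/1011791 ≈ 467.61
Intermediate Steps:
W(T, q) = 89 + q
-27751/W(-172, -148) + 47171/(-17149) = -27751/(89 - 148) + 47171/(-17149) = -27751/(-59) + 47171*(-1/17149) = -27751*(-1/59) - 47171/17149 = 27751/59 - 47171/17149 = 473118810/1011791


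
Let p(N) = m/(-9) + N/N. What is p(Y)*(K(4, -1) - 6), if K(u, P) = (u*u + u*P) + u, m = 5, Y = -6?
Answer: 40/9 ≈ 4.4444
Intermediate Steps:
p(N) = 4/9 (p(N) = 5/(-9) + N/N = 5*(-⅑) + 1 = -5/9 + 1 = 4/9)
K(u, P) = u + u² + P*u (K(u, P) = (u² + P*u) + u = u + u² + P*u)
p(Y)*(K(4, -1) - 6) = 4*(4*(1 - 1 + 4) - 6)/9 = 4*(4*4 - 6)/9 = 4*(16 - 6)/9 = (4/9)*10 = 40/9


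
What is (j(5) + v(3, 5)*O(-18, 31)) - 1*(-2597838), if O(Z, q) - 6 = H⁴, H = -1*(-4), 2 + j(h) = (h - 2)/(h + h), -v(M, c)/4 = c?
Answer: 25925963/10 ≈ 2.5926e+6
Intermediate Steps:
v(M, c) = -4*c
j(h) = -2 + (-2 + h)/(2*h) (j(h) = -2 + (h - 2)/(h + h) = -2 + (-2 + h)/((2*h)) = -2 + (-2 + h)*(1/(2*h)) = -2 + (-2 + h)/(2*h))
H = 4
O(Z, q) = 262 (O(Z, q) = 6 + 4⁴ = 6 + 256 = 262)
(j(5) + v(3, 5)*O(-18, 31)) - 1*(-2597838) = ((-3/2 - 1/5) - 4*5*262) - 1*(-2597838) = ((-3/2 - 1*⅕) - 20*262) + 2597838 = ((-3/2 - ⅕) - 5240) + 2597838 = (-17/10 - 5240) + 2597838 = -52417/10 + 2597838 = 25925963/10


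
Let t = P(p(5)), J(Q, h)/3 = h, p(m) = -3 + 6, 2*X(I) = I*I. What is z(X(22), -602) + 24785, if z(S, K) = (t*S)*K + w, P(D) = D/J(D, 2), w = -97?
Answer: -48154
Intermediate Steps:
X(I) = I²/2 (X(I) = (I*I)/2 = I²/2)
p(m) = 3
J(Q, h) = 3*h
P(D) = D/6 (P(D) = D/((3*2)) = D/6)
t = ½ (t = (⅙)*3 = ½ ≈ 0.50000)
z(S, K) = -97 + K*S/2 (z(S, K) = (S/2)*K - 97 = K*S/2 - 97 = -97 + K*S/2)
z(X(22), -602) + 24785 = (-97 + (½)*(-602)*((½)*22²)) + 24785 = (-97 + (½)*(-602)*((½)*484)) + 24785 = (-97 + (½)*(-602)*242) + 24785 = (-97 - 72842) + 24785 = -72939 + 24785 = -48154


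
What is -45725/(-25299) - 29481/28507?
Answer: 557642756/721198593 ≈ 0.77322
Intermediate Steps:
-45725/(-25299) - 29481/28507 = -45725*(-1/25299) - 29481*1/28507 = 45725/25299 - 29481/28507 = 557642756/721198593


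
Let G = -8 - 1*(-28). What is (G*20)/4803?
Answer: 400/4803 ≈ 0.083281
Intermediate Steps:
G = 20 (G = -8 + 28 = 20)
(G*20)/4803 = (20*20)/4803 = 400*(1/4803) = 400/4803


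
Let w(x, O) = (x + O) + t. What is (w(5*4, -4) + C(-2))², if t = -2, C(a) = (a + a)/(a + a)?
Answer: 225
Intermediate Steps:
C(a) = 1 (C(a) = (2*a)/((2*a)) = (2*a)*(1/(2*a)) = 1)
w(x, O) = -2 + O + x (w(x, O) = (x + O) - 2 = (O + x) - 2 = -2 + O + x)
(w(5*4, -4) + C(-2))² = ((-2 - 4 + 5*4) + 1)² = ((-2 - 4 + 20) + 1)² = (14 + 1)² = 15² = 225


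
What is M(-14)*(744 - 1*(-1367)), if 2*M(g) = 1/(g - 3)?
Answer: -2111/34 ≈ -62.088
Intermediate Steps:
M(g) = 1/(2*(-3 + g)) (M(g) = 1/(2*(g - 3)) = 1/(2*(-3 + g)))
M(-14)*(744 - 1*(-1367)) = (1/(2*(-3 - 14)))*(744 - 1*(-1367)) = ((½)/(-17))*(744 + 1367) = ((½)*(-1/17))*2111 = -1/34*2111 = -2111/34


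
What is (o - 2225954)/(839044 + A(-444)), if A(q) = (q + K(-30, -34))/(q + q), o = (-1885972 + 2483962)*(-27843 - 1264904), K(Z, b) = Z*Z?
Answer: -28602924165908/31044609 ≈ -9.2135e+5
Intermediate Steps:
K(Z, b) = Z²
o = -773049778530 (o = 597990*(-1292747) = -773049778530)
A(q) = (900 + q)/(2*q) (A(q) = (q + (-30)²)/(q + q) = (q + 900)/((2*q)) = (900 + q)*(1/(2*q)) = (900 + q)/(2*q))
(o - 2225954)/(839044 + A(-444)) = (-773049778530 - 2225954)/(839044 + (½)*(900 - 444)/(-444)) = -773052004484/(839044 + (½)*(-1/444)*456) = -773052004484/(839044 - 19/37) = -773052004484/31044609/37 = -773052004484*37/31044609 = -28602924165908/31044609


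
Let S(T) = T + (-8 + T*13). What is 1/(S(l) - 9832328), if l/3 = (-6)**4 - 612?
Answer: -1/9803608 ≈ -1.0200e-7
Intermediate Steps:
l = 2052 (l = 3*((-6)**4 - 612) = 3*(1296 - 612) = 3*684 = 2052)
S(T) = -8 + 14*T (S(T) = T + (-8 + 13*T) = -8 + 14*T)
1/(S(l) - 9832328) = 1/((-8 + 14*2052) - 9832328) = 1/((-8 + 28728) - 9832328) = 1/(28720 - 9832328) = 1/(-9803608) = -1/9803608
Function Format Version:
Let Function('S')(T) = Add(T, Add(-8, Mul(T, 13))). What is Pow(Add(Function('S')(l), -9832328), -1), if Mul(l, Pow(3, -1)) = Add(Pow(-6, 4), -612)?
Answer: Rational(-1, 9803608) ≈ -1.0200e-7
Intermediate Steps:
l = 2052 (l = Mul(3, Add(Pow(-6, 4), -612)) = Mul(3, Add(1296, -612)) = Mul(3, 684) = 2052)
Function('S')(T) = Add(-8, Mul(14, T)) (Function('S')(T) = Add(T, Add(-8, Mul(13, T))) = Add(-8, Mul(14, T)))
Pow(Add(Function('S')(l), -9832328), -1) = Pow(Add(Add(-8, Mul(14, 2052)), -9832328), -1) = Pow(Add(Add(-8, 28728), -9832328), -1) = Pow(Add(28720, -9832328), -1) = Pow(-9803608, -1) = Rational(-1, 9803608)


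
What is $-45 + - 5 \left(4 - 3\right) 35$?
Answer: $-220$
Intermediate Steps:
$-45 + - 5 \left(4 - 3\right) 35 = -45 + \left(-5\right) 1 \cdot 35 = -45 - 175 = -220$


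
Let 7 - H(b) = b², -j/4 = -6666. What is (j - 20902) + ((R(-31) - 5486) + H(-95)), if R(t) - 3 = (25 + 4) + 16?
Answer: -8694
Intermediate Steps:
j = 26664 (j = -4*(-6666) = 26664)
H(b) = 7 - b²
R(t) = 48 (R(t) = 3 + ((25 + 4) + 16) = 3 + (29 + 16) = 3 + 45 = 48)
(j - 20902) + ((R(-31) - 5486) + H(-95)) = (26664 - 20902) + ((48 - 5486) + (7 - 1*(-95)²)) = 5762 + (-5438 + (7 - 1*9025)) = 5762 + (-5438 + (7 - 9025)) = 5762 + (-5438 - 9018) = 5762 - 14456 = -8694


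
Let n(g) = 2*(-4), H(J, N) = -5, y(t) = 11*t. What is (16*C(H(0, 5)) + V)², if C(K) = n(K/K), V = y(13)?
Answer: 225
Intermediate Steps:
V = 143 (V = 11*13 = 143)
n(g) = -8
C(K) = -8
(16*C(H(0, 5)) + V)² = (16*(-8) + 143)² = (-128 + 143)² = 15² = 225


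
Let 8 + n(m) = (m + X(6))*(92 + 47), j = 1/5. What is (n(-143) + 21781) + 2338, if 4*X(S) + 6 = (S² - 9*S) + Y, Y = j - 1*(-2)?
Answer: 69529/20 ≈ 3476.4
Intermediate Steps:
j = ⅕ ≈ 0.20000
Y = 11/5 (Y = ⅕ - 1*(-2) = ⅕ + 2 = 11/5 ≈ 2.2000)
X(S) = -19/20 - 9*S/4 + S²/4 (X(S) = -3/2 + ((S² - 9*S) + 11/5)/4 = -3/2 + (11/5 + S² - 9*S)/4 = -3/2 + (11/20 - 9*S/4 + S²/4) = -19/20 - 9*S/4 + S²/4)
n(m) = -15311/20 + 139*m (n(m) = -8 + (m + (-19/20 - 9/4*6 + (¼)*6²))*(92 + 47) = -8 + (m + (-19/20 - 27/2 + (¼)*36))*139 = -8 + (m + (-19/20 - 27/2 + 9))*139 = -8 + (m - 109/20)*139 = -8 + (-109/20 + m)*139 = -8 + (-15151/20 + 139*m) = -15311/20 + 139*m)
(n(-143) + 21781) + 2338 = ((-15311/20 + 139*(-143)) + 21781) + 2338 = ((-15311/20 - 19877) + 21781) + 2338 = (-412851/20 + 21781) + 2338 = 22769/20 + 2338 = 69529/20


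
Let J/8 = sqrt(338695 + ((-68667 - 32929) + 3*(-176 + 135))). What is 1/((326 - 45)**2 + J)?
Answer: 78961/6219673057 - 32*sqrt(14811)/6219673057 ≈ 1.2069e-5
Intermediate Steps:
J = 32*sqrt(14811) (J = 8*sqrt(338695 + ((-68667 - 32929) + 3*(-176 + 135))) = 8*sqrt(338695 + (-101596 + 3*(-41))) = 8*sqrt(338695 + (-101596 - 123)) = 8*sqrt(338695 - 101719) = 8*sqrt(236976) = 8*(4*sqrt(14811)) = 32*sqrt(14811) ≈ 3894.4)
1/((326 - 45)**2 + J) = 1/((326 - 45)**2 + 32*sqrt(14811)) = 1/(281**2 + 32*sqrt(14811)) = 1/(78961 + 32*sqrt(14811))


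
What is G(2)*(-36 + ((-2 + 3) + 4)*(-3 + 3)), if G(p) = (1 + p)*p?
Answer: -216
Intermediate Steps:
G(p) = p*(1 + p)
G(2)*(-36 + ((-2 + 3) + 4)*(-3 + 3)) = (2*(1 + 2))*(-36 + ((-2 + 3) + 4)*(-3 + 3)) = (2*3)*(-36 + (1 + 4)*0) = 6*(-36 + 5*0) = 6*(-36 + 0) = 6*(-36) = -216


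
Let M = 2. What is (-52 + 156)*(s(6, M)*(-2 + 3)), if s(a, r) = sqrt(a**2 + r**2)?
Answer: 208*sqrt(10) ≈ 657.75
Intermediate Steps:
(-52 + 156)*(s(6, M)*(-2 + 3)) = (-52 + 156)*(sqrt(6**2 + 2**2)*(-2 + 3)) = 104*(sqrt(36 + 4)*1) = 104*(sqrt(40)*1) = 104*((2*sqrt(10))*1) = 104*(2*sqrt(10)) = 208*sqrt(10)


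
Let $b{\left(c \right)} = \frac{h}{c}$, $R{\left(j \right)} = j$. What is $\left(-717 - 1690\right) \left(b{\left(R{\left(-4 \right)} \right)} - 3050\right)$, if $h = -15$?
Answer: $\frac{29329295}{4} \approx 7.3323 \cdot 10^{6}$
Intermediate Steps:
$b{\left(c \right)} = - \frac{15}{c}$
$\left(-717 - 1690\right) \left(b{\left(R{\left(-4 \right)} \right)} - 3050\right) = \left(-717 - 1690\right) \left(- \frac{15}{-4} - 3050\right) = - 2407 \left(\left(-15\right) \left(- \frac{1}{4}\right) - 3050\right) = - 2407 \left(\frac{15}{4} - 3050\right) = \left(-2407\right) \left(- \frac{12185}{4}\right) = \frac{29329295}{4}$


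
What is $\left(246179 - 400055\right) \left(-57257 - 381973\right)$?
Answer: $67586955480$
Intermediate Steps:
$\left(246179 - 400055\right) \left(-57257 - 381973\right) = \left(-153876\right) \left(-439230\right) = 67586955480$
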